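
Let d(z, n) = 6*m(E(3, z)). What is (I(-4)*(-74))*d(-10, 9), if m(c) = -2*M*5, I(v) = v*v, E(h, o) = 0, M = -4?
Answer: -284160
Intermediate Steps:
I(v) = v²
m(c) = 40 (m(c) = -2*(-4)*5 = 8*5 = 40)
d(z, n) = 240 (d(z, n) = 6*40 = 240)
(I(-4)*(-74))*d(-10, 9) = ((-4)²*(-74))*240 = (16*(-74))*240 = -1184*240 = -284160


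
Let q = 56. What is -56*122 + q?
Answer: -6776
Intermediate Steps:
-56*122 + q = -56*122 + 56 = -6832 + 56 = -6776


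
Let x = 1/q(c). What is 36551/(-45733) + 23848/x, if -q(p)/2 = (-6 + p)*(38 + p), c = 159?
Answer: -65745995721239/45733 ≈ -1.4376e+9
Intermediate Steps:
q(p) = -2*(-6 + p)*(38 + p)
x = -1/60282 (x = 1/(456 - 64*159 - 2*159²) = 1/(456 - 10176 - 2*25281) = 1/(456 - 10176 - 50562) = 1/(-60282) = -1/60282 ≈ -1.6589e-5)
36551/(-45733) + 23848/x = 36551/(-45733) + 23848/(-1/60282) = 36551*(-1/45733) + 23848*(-60282) = -36551/45733 - 1437605136 = -65745995721239/45733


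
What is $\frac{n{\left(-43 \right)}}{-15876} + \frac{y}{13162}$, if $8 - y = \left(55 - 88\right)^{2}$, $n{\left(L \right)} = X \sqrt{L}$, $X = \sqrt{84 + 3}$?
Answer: $- \frac{1081}{13162} - \frac{i \sqrt{3741}}{15876} \approx -0.08213 - 0.0038526 i$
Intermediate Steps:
$X = \sqrt{87} \approx 9.3274$
$n{\left(L \right)} = \sqrt{87} \sqrt{L}$
$y = -1081$ ($y = 8 - \left(55 - 88\right)^{2} = 8 - \left(-33\right)^{2} = 8 - 1089 = -1081$)
$\frac{n{\left(-43 \right)}}{-15876} + \frac{y}{13162} = \frac{\sqrt{87} \sqrt{-43}}{-15876} - \frac{1081}{13162} = \sqrt{87} i \sqrt{43} \left(- \frac{1}{15876}\right) - \frac{1081}{13162} = i \sqrt{3741} \left(- \frac{1}{15876}\right) - \frac{1081}{13162} = - \frac{i \sqrt{3741}}{15876} - \frac{1081}{13162} = - \frac{1081}{13162} - \frac{i \sqrt{3741}}{15876}$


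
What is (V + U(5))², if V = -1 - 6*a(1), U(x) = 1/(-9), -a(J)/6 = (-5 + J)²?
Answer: 26770276/81 ≈ 3.3050e+5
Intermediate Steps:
a(J) = -6*(-5 + J)²
U(x) = -⅑
V = 575 (V = -1 - (-36)*(-5 + 1)² = -1 - (-36)*(-4)² = -1 - (-36)*16 = -1 - 6*(-96) = -1 + 576 = 575)
(V + U(5))² = (575 - ⅑)² = (5174/9)² = 26770276/81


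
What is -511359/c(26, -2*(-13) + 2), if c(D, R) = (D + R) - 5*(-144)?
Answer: -170453/258 ≈ -660.67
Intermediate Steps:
c(D, R) = 720 + D + R (c(D, R) = (D + R) + 720 = 720 + D + R)
-511359/c(26, -2*(-13) + 2) = -511359/(720 + 26 + (-2*(-13) + 2)) = -511359/(720 + 26 + (26 + 2)) = -511359/(720 + 26 + 28) = -511359/774 = -511359*1/774 = -170453/258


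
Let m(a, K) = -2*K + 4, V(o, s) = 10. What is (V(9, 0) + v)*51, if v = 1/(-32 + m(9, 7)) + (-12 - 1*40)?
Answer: -30005/14 ≈ -2143.2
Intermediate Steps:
m(a, K) = 4 - 2*K
v = -2185/42 (v = 1/(-32 + (4 - 2*7)) + (-12 - 1*40) = 1/(-32 + (4 - 14)) + (-12 - 40) = 1/(-32 - 10) - 52 = 1/(-42) - 52 = -1/42 - 52 = -2185/42 ≈ -52.024)
(V(9, 0) + v)*51 = (10 - 2185/42)*51 = -1765/42*51 = -30005/14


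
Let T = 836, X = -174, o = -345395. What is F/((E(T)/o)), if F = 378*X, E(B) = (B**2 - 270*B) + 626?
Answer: 18651330/389 ≈ 47947.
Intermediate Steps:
E(B) = 626 + B**2 - 270*B
F = -65772 (F = 378*(-174) = -65772)
F/((E(T)/o)) = -65772*(-345395/(626 + 836**2 - 270*836)) = -65772*(-345395/(626 + 698896 - 225720)) = -65772/(473802*(-1/345395)) = -65772/(-473802/345395) = -65772*(-345395/473802) = 18651330/389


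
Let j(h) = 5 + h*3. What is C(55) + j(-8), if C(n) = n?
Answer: 36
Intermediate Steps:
j(h) = 5 + 3*h
C(55) + j(-8) = 55 + (5 + 3*(-8)) = 55 + (5 - 24) = 55 - 19 = 36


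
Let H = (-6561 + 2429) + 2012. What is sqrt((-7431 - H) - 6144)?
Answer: I*sqrt(11455) ≈ 107.03*I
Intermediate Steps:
H = -2120 (H = -4132 + 2012 = -2120)
sqrt((-7431 - H) - 6144) = sqrt((-7431 - 1*(-2120)) - 6144) = sqrt((-7431 + 2120) - 6144) = sqrt(-5311 - 6144) = sqrt(-11455) = I*sqrt(11455)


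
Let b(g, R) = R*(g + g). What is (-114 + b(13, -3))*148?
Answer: -28416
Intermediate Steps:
b(g, R) = 2*R*g (b(g, R) = R*(2*g) = 2*R*g)
(-114 + b(13, -3))*148 = (-114 + 2*(-3)*13)*148 = (-114 - 78)*148 = -192*148 = -28416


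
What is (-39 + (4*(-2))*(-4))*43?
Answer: -301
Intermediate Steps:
(-39 + (4*(-2))*(-4))*43 = (-39 - 8*(-4))*43 = (-39 + 32)*43 = -7*43 = -301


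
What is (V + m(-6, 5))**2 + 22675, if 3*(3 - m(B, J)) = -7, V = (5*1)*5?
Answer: 212356/9 ≈ 23595.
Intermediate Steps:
V = 25 (V = 5*5 = 25)
m(B, J) = 16/3 (m(B, J) = 3 - 1/3*(-7) = 3 + 7/3 = 16/3)
(V + m(-6, 5))**2 + 22675 = (25 + 16/3)**2 + 22675 = (91/3)**2 + 22675 = 8281/9 + 22675 = 212356/9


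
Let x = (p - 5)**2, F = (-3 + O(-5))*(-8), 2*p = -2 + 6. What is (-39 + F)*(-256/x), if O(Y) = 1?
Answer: 5888/9 ≈ 654.22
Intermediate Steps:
p = 2 (p = (-2 + 6)/2 = (1/2)*4 = 2)
F = 16 (F = (-3 + 1)*(-8) = -2*(-8) = 16)
x = 9 (x = (2 - 5)**2 = (-3)**2 = 9)
(-39 + F)*(-256/x) = (-39 + 16)*(-256/9) = -(-5888)/9 = -23*(-256/9) = 5888/9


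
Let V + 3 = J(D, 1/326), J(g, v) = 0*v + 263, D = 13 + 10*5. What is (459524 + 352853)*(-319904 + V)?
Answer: -259671433788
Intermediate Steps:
D = 63 (D = 13 + 50 = 63)
J(g, v) = 263 (J(g, v) = 0 + 263 = 263)
V = 260 (V = -3 + 263 = 260)
(459524 + 352853)*(-319904 + V) = (459524 + 352853)*(-319904 + 260) = 812377*(-319644) = -259671433788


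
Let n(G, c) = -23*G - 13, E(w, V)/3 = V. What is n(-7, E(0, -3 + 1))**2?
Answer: 21904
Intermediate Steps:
E(w, V) = 3*V
n(G, c) = -13 - 23*G
n(-7, E(0, -3 + 1))**2 = (-13 - 23*(-7))**2 = (-13 + 161)**2 = 148**2 = 21904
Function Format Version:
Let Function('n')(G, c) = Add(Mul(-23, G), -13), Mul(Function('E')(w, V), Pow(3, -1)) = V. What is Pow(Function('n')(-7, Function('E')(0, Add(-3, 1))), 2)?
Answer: 21904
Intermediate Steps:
Function('E')(w, V) = Mul(3, V)
Function('n')(G, c) = Add(-13, Mul(-23, G))
Pow(Function('n')(-7, Function('E')(0, Add(-3, 1))), 2) = Pow(Add(-13, Mul(-23, -7)), 2) = Pow(Add(-13, 161), 2) = Pow(148, 2) = 21904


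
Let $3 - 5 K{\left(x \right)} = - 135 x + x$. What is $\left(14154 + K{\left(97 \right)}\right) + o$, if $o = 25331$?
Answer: $\frac{210426}{5} \approx 42085.0$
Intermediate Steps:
$K{\left(x \right)} = \frac{3}{5} + \frac{134 x}{5}$ ($K{\left(x \right)} = \frac{3}{5} - \frac{- 135 x + x}{5} = \frac{3}{5} - \frac{\left(-134\right) x}{5} = \frac{3}{5} + \frac{134 x}{5}$)
$\left(14154 + K{\left(97 \right)}\right) + o = \left(14154 + \left(\frac{3}{5} + \frac{134}{5} \cdot 97\right)\right) + 25331 = \left(14154 + \left(\frac{3}{5} + \frac{12998}{5}\right)\right) + 25331 = \left(14154 + \frac{13001}{5}\right) + 25331 = \frac{83771}{5} + 25331 = \frac{210426}{5}$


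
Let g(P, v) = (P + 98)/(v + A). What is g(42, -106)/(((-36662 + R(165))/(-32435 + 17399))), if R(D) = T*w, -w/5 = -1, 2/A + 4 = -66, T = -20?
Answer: -12279400/22737297 ≈ -0.54006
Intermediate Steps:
A = -1/35 (A = 2/(-4 - 66) = 2/(-70) = 2*(-1/70) = -1/35 ≈ -0.028571)
w = 5 (w = -5*(-1) = 5)
g(P, v) = (98 + P)/(-1/35 + v) (g(P, v) = (P + 98)/(v - 1/35) = (98 + P)/(-1/35 + v))
R(D) = -100 (R(D) = -20*5 = -100)
g(42, -106)/(((-36662 + R(165))/(-32435 + 17399))) = (35*(98 + 42)/(-1 + 35*(-106)))/(((-36662 - 100)/(-32435 + 17399))) = (35*140/(-1 - 3710))/((-36762/(-15036))) = (35*140/(-3711))/((-36762*(-1/15036))) = (35*(-1/3711)*140)/(6127/2506) = -4900/3711*2506/6127 = -12279400/22737297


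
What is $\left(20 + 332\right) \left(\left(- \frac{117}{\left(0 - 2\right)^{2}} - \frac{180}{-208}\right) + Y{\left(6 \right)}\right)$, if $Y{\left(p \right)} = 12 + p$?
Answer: $- \frac{47520}{13} \approx -3655.4$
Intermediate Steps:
$\left(20 + 332\right) \left(\left(- \frac{117}{\left(0 - 2\right)^{2}} - \frac{180}{-208}\right) + Y{\left(6 \right)}\right) = \left(20 + 332\right) \left(\left(- \frac{117}{\left(0 - 2\right)^{2}} - \frac{180}{-208}\right) + \left(12 + 6\right)\right) = 352 \left(\left(- \frac{117}{\left(-2\right)^{2}} - - \frac{45}{52}\right) + 18\right) = 352 \left(\left(- \frac{117}{4} + \frac{45}{52}\right) + 18\right) = 352 \left(- \frac{369}{13} + 18\right) = 352 \left(- \frac{135}{13}\right) = - \frac{47520}{13}$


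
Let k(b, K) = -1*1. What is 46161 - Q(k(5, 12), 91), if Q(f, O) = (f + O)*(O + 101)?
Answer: 28881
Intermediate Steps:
k(b, K) = -1
Q(f, O) = (101 + O)*(O + f) (Q(f, O) = (O + f)*(101 + O) = (101 + O)*(O + f))
46161 - Q(k(5, 12), 91) = 46161 - (91² + 101*91 + 101*(-1) + 91*(-1)) = 46161 - (8281 + 9191 - 101 - 91) = 46161 - 1*17280 = 46161 - 17280 = 28881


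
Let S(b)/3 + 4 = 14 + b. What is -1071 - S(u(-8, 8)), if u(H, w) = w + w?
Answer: -1149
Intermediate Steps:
u(H, w) = 2*w
S(b) = 30 + 3*b (S(b) = -12 + 3*(14 + b) = -12 + (42 + 3*b) = 30 + 3*b)
-1071 - S(u(-8, 8)) = -1071 - (30 + 3*(2*8)) = -1071 - (30 + 3*16) = -1071 - (30 + 48) = -1071 - 1*78 = -1071 - 78 = -1149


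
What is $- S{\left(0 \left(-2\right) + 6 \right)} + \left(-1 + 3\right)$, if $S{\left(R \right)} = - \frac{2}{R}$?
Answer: $\frac{7}{3} \approx 2.3333$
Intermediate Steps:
$- S{\left(0 \left(-2\right) + 6 \right)} + \left(-1 + 3\right) = - \frac{-2}{0 \left(-2\right) + 6} + \left(-1 + 3\right) = - \frac{-2}{0 + 6} + 2 = - \frac{-2}{6} + 2 = \left(-1\right) \left(- \frac{1}{3}\right) + 2 = \frac{1}{3} + 2 = \frac{7}{3}$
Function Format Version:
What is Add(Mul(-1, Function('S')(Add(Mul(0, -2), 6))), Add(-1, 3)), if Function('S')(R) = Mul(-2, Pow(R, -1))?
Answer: Rational(7, 3) ≈ 2.3333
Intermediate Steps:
Add(Mul(-1, Function('S')(Add(Mul(0, -2), 6))), Add(-1, 3)) = Add(Mul(-1, Mul(-2, Pow(Add(Mul(0, -2), 6), -1))), Add(-1, 3)) = Add(Mul(-1, Mul(-2, Pow(Add(0, 6), -1))), 2) = Add(Mul(-1, Mul(-2, Pow(6, -1))), 2) = Add(Mul(-1, Mul(-2, Rational(1, 6))), 2) = Add(Mul(-1, Rational(-1, 3)), 2) = Add(Rational(1, 3), 2) = Rational(7, 3)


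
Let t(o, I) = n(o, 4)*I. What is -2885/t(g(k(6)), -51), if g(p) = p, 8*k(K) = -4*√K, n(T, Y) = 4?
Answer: 2885/204 ≈ 14.142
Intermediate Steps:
k(K) = -√K/2 (k(K) = (-4*√K)/8 = -√K/2)
t(o, I) = 4*I
-2885/t(g(k(6)), -51) = -2885/(4*(-51)) = -2885/(-204) = -2885*(-1/204) = 2885/204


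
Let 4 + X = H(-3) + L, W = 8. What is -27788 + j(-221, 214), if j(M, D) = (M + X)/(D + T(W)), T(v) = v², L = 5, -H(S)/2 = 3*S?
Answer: -3862633/139 ≈ -27789.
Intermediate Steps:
H(S) = -6*S
X = 19 (X = -4 + (-6*(-3) + 5) = -4 + (18 + 5) = -4 + 23 = 19)
j(M, D) = (19 + M)/(64 + D) (j(M, D) = (M + 19)/(D + 8²) = (19 + M)/(D + 64) = (19 + M)/(64 + D))
-27788 + j(-221, 214) = -27788 + (19 - 221)/(64 + 214) = -27788 - 202/278 = -27788 + (1/278)*(-202) = -27788 - 101/139 = -3862633/139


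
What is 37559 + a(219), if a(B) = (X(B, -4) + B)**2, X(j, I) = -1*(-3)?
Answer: 86843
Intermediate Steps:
X(j, I) = 3
a(B) = (3 + B)**2
37559 + a(219) = 37559 + (3 + 219)**2 = 37559 + 222**2 = 37559 + 49284 = 86843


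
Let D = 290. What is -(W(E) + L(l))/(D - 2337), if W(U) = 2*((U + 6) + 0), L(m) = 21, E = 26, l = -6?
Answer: 85/2047 ≈ 0.041524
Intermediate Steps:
W(U) = 12 + 2*U (W(U) = 2*((6 + U) + 0) = 2*(6 + U) = 12 + 2*U)
-(W(E) + L(l))/(D - 2337) = -((12 + 2*26) + 21)/(290 - 2337) = -((12 + 52) + 21)/(-2047) = -(64 + 21)*(-1)/2047 = -85*(-1)/2047 = -1*(-85/2047) = 85/2047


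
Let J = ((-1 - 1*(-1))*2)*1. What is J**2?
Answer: 0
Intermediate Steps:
J = 0 (J = ((-1 + 1)*2)*1 = (0*2)*1 = 0*1 = 0)
J**2 = 0**2 = 0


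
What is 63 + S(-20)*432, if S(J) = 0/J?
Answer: 63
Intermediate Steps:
S(J) = 0
63 + S(-20)*432 = 63 + 0*432 = 63 + 0 = 63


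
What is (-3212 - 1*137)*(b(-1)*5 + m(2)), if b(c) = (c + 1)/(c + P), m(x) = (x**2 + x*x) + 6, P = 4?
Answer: -46886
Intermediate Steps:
m(x) = 6 + 2*x**2 (m(x) = (x**2 + x**2) + 6 = 2*x**2 + 6 = 6 + 2*x**2)
b(c) = (1 + c)/(4 + c) (b(c) = (c + 1)/(c + 4) = (1 + c)/(4 + c))
(-3212 - 1*137)*(b(-1)*5 + m(2)) = (-3212 - 1*137)*(((1 - 1)/(4 - 1))*5 + (6 + 2*2**2)) = (-3212 - 137)*((0/3)*5 + (6 + 2*4)) = -3349*(((1/3)*0)*5 + (6 + 8)) = -3349*(0*5 + 14) = -3349*(0 + 14) = -3349*14 = -46886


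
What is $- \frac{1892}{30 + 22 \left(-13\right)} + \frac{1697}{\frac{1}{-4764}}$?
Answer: $- \frac{517408039}{64} \approx -8.0845 \cdot 10^{6}$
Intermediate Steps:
$- \frac{1892}{30 + 22 \left(-13\right)} + \frac{1697}{\frac{1}{-4764}} = - \frac{1892}{30 - 286} + \frac{1697}{- \frac{1}{4764}} = - \frac{1892}{-256} + 1697 \left(-4764\right) = \left(-1892\right) \left(- \frac{1}{256}\right) - 8084508 = \frac{473}{64} - 8084508 = - \frac{517408039}{64}$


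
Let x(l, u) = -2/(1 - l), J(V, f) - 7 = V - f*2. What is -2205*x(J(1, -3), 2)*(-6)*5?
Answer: 132300/13 ≈ 10177.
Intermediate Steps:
J(V, f) = 7 + V - 2*f (J(V, f) = 7 + (V - f*2) = 7 + (V - 2*f) = 7 + V - 2*f)
-2205*x(J(1, -3), 2)*(-6)*5 = -2205*(2/(-1 + (7 + 1 - 2*(-3))))*(-6)*5 = -2205*(2/(-1 + (7 + 1 + 6)))*(-6)*5 = -2205*(2/(-1 + 14))*(-6)*5 = -2205*(2/13)*(-6)*5 = -(-26460)*5/13 = -2205*(-60/13) = 132300/13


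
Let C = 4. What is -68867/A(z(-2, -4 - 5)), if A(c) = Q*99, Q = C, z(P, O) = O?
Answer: -68867/396 ≈ -173.91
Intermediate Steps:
Q = 4
A(c) = 396 (A(c) = 4*99 = 396)
-68867/A(z(-2, -4 - 5)) = -68867/396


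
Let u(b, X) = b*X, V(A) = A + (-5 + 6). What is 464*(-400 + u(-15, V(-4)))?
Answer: -164720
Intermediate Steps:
V(A) = 1 + A (V(A) = A + 1 = 1 + A)
u(b, X) = X*b
464*(-400 + u(-15, V(-4))) = 464*(-400 + (1 - 4)*(-15)) = 464*(-400 - 3*(-15)) = 464*(-400 + 45) = 464*(-355) = -164720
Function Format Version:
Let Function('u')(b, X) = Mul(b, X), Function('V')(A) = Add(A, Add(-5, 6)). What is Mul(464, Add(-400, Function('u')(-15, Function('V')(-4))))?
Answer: -164720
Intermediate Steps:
Function('V')(A) = Add(1, A) (Function('V')(A) = Add(A, 1) = Add(1, A))
Function('u')(b, X) = Mul(X, b)
Mul(464, Add(-400, Function('u')(-15, Function('V')(-4)))) = Mul(464, Add(-400, Mul(Add(1, -4), -15))) = Mul(464, Add(-400, Mul(-3, -15))) = Mul(464, Add(-400, 45)) = Mul(464, -355) = -164720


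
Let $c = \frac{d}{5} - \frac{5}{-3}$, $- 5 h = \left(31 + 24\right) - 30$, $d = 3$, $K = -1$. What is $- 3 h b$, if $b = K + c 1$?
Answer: $19$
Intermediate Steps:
$h = -5$ ($h = - \frac{\left(31 + 24\right) - 30}{5} = - \frac{55 - 30}{5} = \left(- \frac{1}{5}\right) 25 = -5$)
$c = \frac{34}{15}$ ($c = \frac{3}{5} - \frac{5}{-3} = 3 \cdot \frac{1}{5} - - \frac{5}{3} = \frac{3}{5} + \frac{5}{3} = \frac{34}{15} \approx 2.2667$)
$b = \frac{19}{15}$ ($b = -1 + \frac{34}{15} \cdot 1 = -1 + \frac{34}{15} = \frac{19}{15} \approx 1.2667$)
$- 3 h b = \left(-3\right) \left(-5\right) \frac{19}{15} = 15 \cdot \frac{19}{15} = 19$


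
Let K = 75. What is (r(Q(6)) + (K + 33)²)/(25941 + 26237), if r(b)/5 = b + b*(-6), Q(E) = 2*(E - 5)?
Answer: 5807/26089 ≈ 0.22258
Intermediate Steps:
Q(E) = -10 + 2*E (Q(E) = 2*(-5 + E) = -10 + 2*E)
r(b) = -25*b (r(b) = 5*(b + b*(-6)) = 5*(b - 6*b) = 5*(-5*b) = -25*b)
(r(Q(6)) + (K + 33)²)/(25941 + 26237) = (-25*(-10 + 2*6) + (75 + 33)²)/(25941 + 26237) = (-25*(-10 + 12) + 108²)/52178 = (-25*2 + 11664)*(1/52178) = (-50 + 11664)*(1/52178) = 11614*(1/52178) = 5807/26089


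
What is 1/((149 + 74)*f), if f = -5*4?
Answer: -1/4460 ≈ -0.00022422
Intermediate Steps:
f = -20
1/((149 + 74)*f) = 1/((149 + 74)*(-20)) = 1/(223*(-20)) = 1/(-4460) = -1/4460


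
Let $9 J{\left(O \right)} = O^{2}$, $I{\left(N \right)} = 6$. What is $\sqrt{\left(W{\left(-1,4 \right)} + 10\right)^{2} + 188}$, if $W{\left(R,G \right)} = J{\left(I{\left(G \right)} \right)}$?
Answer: $8 \sqrt{6} \approx 19.596$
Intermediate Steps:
$J{\left(O \right)} = \frac{O^{2}}{9}$
$W{\left(R,G \right)} = 4$ ($W{\left(R,G \right)} = \frac{6^{2}}{9} = \frac{1}{9} \cdot 36 = 4$)
$\sqrt{\left(W{\left(-1,4 \right)} + 10\right)^{2} + 188} = \sqrt{\left(4 + 10\right)^{2} + 188} = \sqrt{14^{2} + 188} = \sqrt{196 + 188} = \sqrt{384} = 8 \sqrt{6}$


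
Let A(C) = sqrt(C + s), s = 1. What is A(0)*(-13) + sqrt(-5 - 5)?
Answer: -13 + I*sqrt(10) ≈ -13.0 + 3.1623*I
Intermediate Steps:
A(C) = sqrt(1 + C) (A(C) = sqrt(C + 1) = sqrt(1 + C))
A(0)*(-13) + sqrt(-5 - 5) = sqrt(1 + 0)*(-13) + sqrt(-5 - 5) = sqrt(1)*(-13) + sqrt(-10) = 1*(-13) + I*sqrt(10) = -13 + I*sqrt(10)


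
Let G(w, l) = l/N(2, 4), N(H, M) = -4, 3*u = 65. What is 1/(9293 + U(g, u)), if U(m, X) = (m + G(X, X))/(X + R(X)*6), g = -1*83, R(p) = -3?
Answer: 44/407831 ≈ 0.00010789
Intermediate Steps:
u = 65/3 (u = (⅓)*65 = 65/3 ≈ 21.667)
g = -83
G(w, l) = -l/4 (G(w, l) = l/(-4) = l*(-¼) = -l/4)
U(m, X) = (m - X/4)/(-18 + X) (U(m, X) = (m - X/4)/(X - 3*6) = (m - X/4)/(X - 18) = (m - X/4)/(-18 + X))
1/(9293 + U(g, u)) = 1/(9293 + (-83 - ¼*65/3)/(-18 + 65/3)) = 1/(9293 + (-83 - 65/12)/(11/3)) = 1/(9293 + (3/11)*(-1061/12)) = 1/(9293 - 1061/44) = 1/(407831/44) = 44/407831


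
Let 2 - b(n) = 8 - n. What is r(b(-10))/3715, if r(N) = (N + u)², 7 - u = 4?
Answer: 169/3715 ≈ 0.045491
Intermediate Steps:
u = 3 (u = 7 - 1*4 = 7 - 4 = 3)
b(n) = -6 + n (b(n) = 2 - (8 - n) = 2 + (-8 + n) = -6 + n)
r(N) = (3 + N)² (r(N) = (N + 3)² = (3 + N)²)
r(b(-10))/3715 = (3 + (-6 - 10))²/3715 = (3 - 16)²*(1/3715) = (-13)²*(1/3715) = 169*(1/3715) = 169/3715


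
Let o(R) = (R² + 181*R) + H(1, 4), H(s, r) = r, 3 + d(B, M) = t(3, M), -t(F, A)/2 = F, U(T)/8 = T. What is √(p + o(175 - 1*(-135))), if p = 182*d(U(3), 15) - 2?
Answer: √150574 ≈ 388.04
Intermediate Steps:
U(T) = 8*T
t(F, A) = -2*F
d(B, M) = -9 (d(B, M) = -3 - 2*3 = -3 - 6 = -9)
o(R) = 4 + R² + 181*R (o(R) = (R² + 181*R) + 4 = 4 + R² + 181*R)
p = -1640 (p = 182*(-9) - 2 = -1638 - 2 = -1640)
√(p + o(175 - 1*(-135))) = √(-1640 + (4 + (175 - 1*(-135))² + 181*(175 - 1*(-135)))) = √(-1640 + (4 + (175 + 135)² + 181*(175 + 135))) = √(-1640 + (4 + 310² + 181*310)) = √(-1640 + (4 + 96100 + 56110)) = √(-1640 + 152214) = √150574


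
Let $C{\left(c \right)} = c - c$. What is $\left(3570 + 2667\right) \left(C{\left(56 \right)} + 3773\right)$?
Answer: $23532201$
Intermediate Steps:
$C{\left(c \right)} = 0$
$\left(3570 + 2667\right) \left(C{\left(56 \right)} + 3773\right) = \left(3570 + 2667\right) \left(0 + 3773\right) = 6237 \cdot 3773 = 23532201$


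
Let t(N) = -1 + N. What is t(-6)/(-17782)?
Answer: 7/17782 ≈ 0.00039366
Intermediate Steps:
t(-6)/(-17782) = (-1 - 6)/(-17782) = -1/17782*(-7) = 7/17782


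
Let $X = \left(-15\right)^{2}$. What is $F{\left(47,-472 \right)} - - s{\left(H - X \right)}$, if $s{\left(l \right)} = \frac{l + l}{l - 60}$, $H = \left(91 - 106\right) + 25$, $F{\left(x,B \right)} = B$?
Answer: $- \frac{25874}{55} \approx -470.44$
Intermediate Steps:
$X = 225$
$H = 10$ ($H = -15 + 25 = 10$)
$s{\left(l \right)} = \frac{2 l}{-60 + l}$
$F{\left(47,-472 \right)} - - s{\left(H - X \right)} = -472 - - \frac{2 \left(10 - 225\right)}{-60 + \left(10 - 225\right)} = -472 - - \frac{2 \left(-215\right)}{-60 - 215} = -472 - - \frac{2 \left(-215\right)}{-275} = -472 - - \frac{2 \left(-215\right) \left(-1\right)}{275} = -472 - \left(-1\right) \frac{86}{55} = -472 - - \frac{86}{55} = -472 + \frac{86}{55} = - \frac{25874}{55}$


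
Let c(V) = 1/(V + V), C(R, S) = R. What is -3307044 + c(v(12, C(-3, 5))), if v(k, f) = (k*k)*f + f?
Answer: -2877128281/870 ≈ -3.3070e+6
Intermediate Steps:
v(k, f) = f + f*k² (v(k, f) = k²*f + f = f*k² + f = f + f*k²)
c(V) = 1/(2*V)
-3307044 + c(v(12, C(-3, 5))) = -3307044 + 1/(2*((-3*(1 + 12²)))) = -3307044 + 1/(2*((-3*(1 + 144)))) = -3307044 + 1/(2*((-3*145))) = -3307044 + (½)/(-435) = -3307044 + (½)*(-1/435) = -3307044 - 1/870 = -2877128281/870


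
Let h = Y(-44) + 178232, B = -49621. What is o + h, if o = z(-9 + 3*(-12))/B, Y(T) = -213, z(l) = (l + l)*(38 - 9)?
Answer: 8833483409/49621 ≈ 1.7802e+5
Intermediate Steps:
z(l) = 58*l (z(l) = (2*l)*29 = 58*l)
o = 2610/49621 (o = (58*(-9 + 3*(-12)))/(-49621) = (58*(-9 - 36))*(-1/49621) = (58*(-45))*(-1/49621) = -2610*(-1/49621) = 2610/49621 ≈ 0.052599)
h = 178019 (h = -213 + 178232 = 178019)
o + h = 2610/49621 + 178019 = 8833483409/49621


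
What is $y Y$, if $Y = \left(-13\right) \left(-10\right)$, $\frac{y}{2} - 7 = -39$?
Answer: $-8320$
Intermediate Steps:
$y = -64$ ($y = 14 + 2 \left(-39\right) = 14 - 78 = -64$)
$Y = 130$
$y Y = \left(-64\right) 130 = -8320$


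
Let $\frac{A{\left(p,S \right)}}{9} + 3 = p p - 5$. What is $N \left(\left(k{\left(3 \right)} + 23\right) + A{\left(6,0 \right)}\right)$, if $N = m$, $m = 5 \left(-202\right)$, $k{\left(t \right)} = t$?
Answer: $-280780$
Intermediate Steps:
$A{\left(p,S \right)} = -72 + 9 p^{2}$ ($A{\left(p,S \right)} = -27 + 9 \left(p p - 5\right) = -27 + 9 \left(p^{2} - 5\right) = -27 + 9 \left(-5 + p^{2}\right) = -27 + \left(-45 + 9 p^{2}\right) = -72 + 9 p^{2}$)
$m = -1010$
$N = -1010$
$N \left(\left(k{\left(3 \right)} + 23\right) + A{\left(6,0 \right)}\right) = - 1010 \left(\left(3 + 23\right) - \left(72 - 9 \cdot 6^{2}\right)\right) = - 1010 \left(26 + \left(-72 + 9 \cdot 36\right)\right) = - 1010 \left(26 + \left(-72 + 324\right)\right) = - 1010 \left(26 + 252\right) = \left(-1010\right) 278 = -280780$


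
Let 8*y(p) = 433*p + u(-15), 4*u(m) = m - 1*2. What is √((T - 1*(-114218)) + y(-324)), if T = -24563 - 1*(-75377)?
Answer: √9439678/8 ≈ 384.05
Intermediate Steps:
u(m) = -½ + m/4 (u(m) = (m - 1*2)/4 = (m - 2)/4 = (-2 + m)/4 = -½ + m/4)
T = 50814 (T = -24563 + 75377 = 50814)
y(p) = -17/32 + 433*p/8 (y(p) = (433*p + (-½ + (¼)*(-15)))/8 = (433*p + (-½ - 15/4))/8 = (433*p - 17/4)/8 = (-17/4 + 433*p)/8 = -17/32 + 433*p/8)
√((T - 1*(-114218)) + y(-324)) = √((50814 - 1*(-114218)) + (-17/32 + (433/8)*(-324))) = √((50814 + 114218) + (-17/32 - 35073/2)) = √(165032 - 561185/32) = √(4719839/32) = √9439678/8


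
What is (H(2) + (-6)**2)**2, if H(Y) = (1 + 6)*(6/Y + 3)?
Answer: 6084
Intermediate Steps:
H(Y) = 21 + 42/Y (H(Y) = 7*(3 + 6/Y) = 21 + 42/Y)
(H(2) + (-6)**2)**2 = ((21 + 42/2) + (-6)**2)**2 = ((21 + 42*(1/2)) + 36)**2 = ((21 + 21) + 36)**2 = (42 + 36)**2 = 78**2 = 6084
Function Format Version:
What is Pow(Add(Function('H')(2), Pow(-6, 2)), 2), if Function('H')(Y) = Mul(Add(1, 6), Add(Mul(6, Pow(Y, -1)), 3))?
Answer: 6084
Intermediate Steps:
Function('H')(Y) = Add(21, Mul(42, Pow(Y, -1))) (Function('H')(Y) = Mul(7, Add(3, Mul(6, Pow(Y, -1)))) = Add(21, Mul(42, Pow(Y, -1))))
Pow(Add(Function('H')(2), Pow(-6, 2)), 2) = Pow(Add(Add(21, Mul(42, Pow(2, -1))), Pow(-6, 2)), 2) = Pow(Add(Add(21, Mul(42, Rational(1, 2))), 36), 2) = Pow(Add(Add(21, 21), 36), 2) = Pow(Add(42, 36), 2) = Pow(78, 2) = 6084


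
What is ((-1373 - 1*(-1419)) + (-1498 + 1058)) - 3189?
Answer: -3583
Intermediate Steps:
((-1373 - 1*(-1419)) + (-1498 + 1058)) - 3189 = ((-1373 + 1419) - 440) - 3189 = (46 - 440) - 3189 = -394 - 3189 = -3583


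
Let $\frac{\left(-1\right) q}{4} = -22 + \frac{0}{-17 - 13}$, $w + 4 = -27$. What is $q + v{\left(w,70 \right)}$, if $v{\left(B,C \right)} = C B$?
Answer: $-2082$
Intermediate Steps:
$w = -31$ ($w = -4 - 27 = -31$)
$v{\left(B,C \right)} = B C$
$q = 88$ ($q = - 4 \left(-22 + \frac{0}{-17 - 13}\right) = - 4 \left(-22 + \frac{0}{-30}\right) = - 4 \left(-22 + 0 \left(- \frac{1}{30}\right)\right) = - 4 \left(-22 + 0\right) = \left(-4\right) \left(-22\right) = 88$)
$q + v{\left(w,70 \right)} = 88 - 2170 = -2082$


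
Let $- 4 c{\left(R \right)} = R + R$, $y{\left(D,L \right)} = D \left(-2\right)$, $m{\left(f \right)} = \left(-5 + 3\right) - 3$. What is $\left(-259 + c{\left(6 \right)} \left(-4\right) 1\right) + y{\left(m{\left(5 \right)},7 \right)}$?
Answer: $-237$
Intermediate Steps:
$m{\left(f \right)} = -5$ ($m{\left(f \right)} = -2 - 3 = -5$)
$y{\left(D,L \right)} = - 2 D$
$c{\left(R \right)} = - \frac{R}{2}$ ($c{\left(R \right)} = - \frac{R + R}{4} = - \frac{2 R}{4} = - \frac{R}{2}$)
$\left(-259 + c{\left(6 \right)} \left(-4\right) 1\right) + y{\left(m{\left(5 \right)},7 \right)} = \left(-259 + \left(- \frac{1}{2}\right) 6 \left(-4\right) 1\right) - -10 = \left(-259 + \left(-3\right) \left(-4\right) 1\right) + 10 = \left(-259 + 12 \cdot 1\right) + 10 = \left(-259 + 12\right) + 10 = -247 + 10 = -237$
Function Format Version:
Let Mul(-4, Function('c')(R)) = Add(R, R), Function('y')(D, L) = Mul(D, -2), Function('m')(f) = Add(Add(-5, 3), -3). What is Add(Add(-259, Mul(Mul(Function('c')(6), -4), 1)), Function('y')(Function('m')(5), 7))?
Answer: -237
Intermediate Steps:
Function('m')(f) = -5 (Function('m')(f) = Add(-2, -3) = -5)
Function('y')(D, L) = Mul(-2, D)
Function('c')(R) = Mul(Rational(-1, 2), R) (Function('c')(R) = Mul(Rational(-1, 4), Add(R, R)) = Mul(Rational(-1, 4), Mul(2, R)) = Mul(Rational(-1, 2), R))
Add(Add(-259, Mul(Mul(Function('c')(6), -4), 1)), Function('y')(Function('m')(5), 7)) = Add(Add(-259, Mul(Mul(Mul(Rational(-1, 2), 6), -4), 1)), Mul(-2, -5)) = Add(Add(-259, Mul(Mul(-3, -4), 1)), 10) = Add(Add(-259, Mul(12, 1)), 10) = Add(Add(-259, 12), 10) = Add(-247, 10) = -237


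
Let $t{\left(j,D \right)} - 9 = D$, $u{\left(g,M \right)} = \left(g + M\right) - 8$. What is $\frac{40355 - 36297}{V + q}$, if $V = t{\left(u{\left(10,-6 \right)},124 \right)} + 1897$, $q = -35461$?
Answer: $- \frac{4058}{33431} \approx -0.12138$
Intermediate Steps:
$u{\left(g,M \right)} = -8 + M + g$ ($u{\left(g,M \right)} = \left(M + g\right) - 8 = -8 + M + g$)
$t{\left(j,D \right)} = 9 + D$
$V = 2030$ ($V = \left(9 + 124\right) + 1897 = 133 + 1897 = 2030$)
$\frac{40355 - 36297}{V + q} = \frac{40355 - 36297}{2030 - 35461} = \frac{4058}{-33431} = 4058 \left(- \frac{1}{33431}\right) = - \frac{4058}{33431}$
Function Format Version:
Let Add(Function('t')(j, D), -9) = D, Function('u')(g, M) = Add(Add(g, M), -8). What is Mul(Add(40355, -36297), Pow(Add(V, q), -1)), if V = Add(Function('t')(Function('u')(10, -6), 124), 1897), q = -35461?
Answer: Rational(-4058, 33431) ≈ -0.12138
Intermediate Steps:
Function('u')(g, M) = Add(-8, M, g) (Function('u')(g, M) = Add(Add(M, g), -8) = Add(-8, M, g))
Function('t')(j, D) = Add(9, D)
V = 2030 (V = Add(Add(9, 124), 1897) = Add(133, 1897) = 2030)
Mul(Add(40355, -36297), Pow(Add(V, q), -1)) = Mul(Add(40355, -36297), Pow(Add(2030, -35461), -1)) = Mul(4058, Pow(-33431, -1)) = Mul(4058, Rational(-1, 33431)) = Rational(-4058, 33431)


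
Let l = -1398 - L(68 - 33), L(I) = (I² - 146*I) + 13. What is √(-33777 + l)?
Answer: I*√31303 ≈ 176.93*I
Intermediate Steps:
L(I) = 13 + I² - 146*I
l = 2474 (l = -1398 - (13 + (68 - 33)² - 146*(68 - 33)) = -1398 - (13 + 35² - 146*35) = -1398 - (13 + 1225 - 5110) = -1398 - 1*(-3872) = -1398 + 3872 = 2474)
√(-33777 + l) = √(-33777 + 2474) = √(-31303) = I*√31303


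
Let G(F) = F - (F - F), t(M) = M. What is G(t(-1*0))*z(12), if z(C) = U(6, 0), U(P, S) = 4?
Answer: 0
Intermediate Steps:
G(F) = F (G(F) = F - 1*0 = F + 0 = F)
z(C) = 4
G(t(-1*0))*z(12) = -1*0*4 = 0*4 = 0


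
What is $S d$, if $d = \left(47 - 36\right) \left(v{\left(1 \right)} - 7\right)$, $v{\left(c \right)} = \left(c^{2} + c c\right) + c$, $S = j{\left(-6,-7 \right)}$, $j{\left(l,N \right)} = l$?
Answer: $264$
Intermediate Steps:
$S = -6$
$v{\left(c \right)} = c + 2 c^{2}$ ($v{\left(c \right)} = \left(c^{2} + c^{2}\right) + c = 2 c^{2} + c = c + 2 c^{2}$)
$d = -44$ ($d = \left(47 - 36\right) \left(1 \left(1 + 2 \cdot 1\right) - 7\right) = 11 \left(1 \left(1 + 2\right) - 7\right) = 11 \left(1 \cdot 3 - 7\right) = 11 \left(3 - 7\right) = 11 \left(-4\right) = -44$)
$S d = \left(-6\right) \left(-44\right) = 264$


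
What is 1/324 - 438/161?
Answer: -141751/52164 ≈ -2.7174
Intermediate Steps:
1/324 - 438/161 = -141751/52164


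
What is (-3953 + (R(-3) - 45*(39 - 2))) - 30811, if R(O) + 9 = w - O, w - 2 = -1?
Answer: -36434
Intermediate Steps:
w = 1 (w = 2 - 1 = 1)
R(O) = -8 - O (R(O) = -9 + (1 - O) = -8 - O)
(-3953 + (R(-3) - 45*(39 - 2))) - 30811 = (-3953 + ((-8 - 1*(-3)) - 45*(39 - 2))) - 30811 = (-3953 + ((-8 + 3) - 45*37)) - 30811 = (-3953 + (-5 - 1665)) - 30811 = (-3953 - 1670) - 30811 = -5623 - 30811 = -36434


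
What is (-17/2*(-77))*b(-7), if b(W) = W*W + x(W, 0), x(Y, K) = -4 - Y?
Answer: 34034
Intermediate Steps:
b(W) = -4 + W² - W (b(W) = W*W + (-4 - W) = W² + (-4 - W) = -4 + W² - W)
(-17/2*(-77))*b(-7) = (-17/2*(-77))*(-4 + (-7)² - 1*(-7)) = (-17*½*(-77))*(-4 + 49 + 7) = -17/2*(-77)*52 = (1309/2)*52 = 34034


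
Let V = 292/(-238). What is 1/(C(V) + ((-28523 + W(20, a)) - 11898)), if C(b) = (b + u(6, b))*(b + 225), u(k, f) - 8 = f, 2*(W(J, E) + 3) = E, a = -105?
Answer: -28322/1111225153 ≈ -2.5487e-5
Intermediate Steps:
W(J, E) = -3 + E/2
u(k, f) = 8 + f
V = -146/119 (V = 292*(-1/238) = -146/119 ≈ -1.2269)
C(b) = (8 + 2*b)*(225 + b) (C(b) = (b + (8 + b))*(b + 225) = (8 + 2*b)*(225 + b))
1/(C(V) + ((-28523 + W(20, a)) - 11898)) = 1/((1800 + 2*(-146/119)² + 458*(-146/119)) + ((-28523 + (-3 + (½)*(-105))) - 11898)) = 1/((1800 + 2*(21316/14161) - 66868/119) + ((-28523 + (-3 - 105/2)) - 11898)) = 1/((1800 + 42632/14161 - 66868/119) + ((-28523 - 111/2) - 11898)) = 1/(17575140/14161 + (-57157/2 - 11898)) = 1/(17575140/14161 - 80953/2) = 1/(-1111225153/28322) = -28322/1111225153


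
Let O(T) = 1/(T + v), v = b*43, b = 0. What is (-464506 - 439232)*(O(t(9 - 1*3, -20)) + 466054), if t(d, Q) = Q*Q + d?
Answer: -85501714551825/203 ≈ -4.2119e+11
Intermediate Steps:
t(d, Q) = d + Q² (t(d, Q) = Q² + d = d + Q²)
v = 0 (v = 0*43 = 0)
O(T) = 1/T (O(T) = 1/(T + 0) = 1/T)
(-464506 - 439232)*(O(t(9 - 1*3, -20)) + 466054) = (-464506 - 439232)*(1/((9 - 1*3) + (-20)²) + 466054) = -903738*(1/((9 - 3) + 400) + 466054) = -903738*(1/(6 + 400) + 466054) = -903738*(1/406 + 466054) = -903738*189217925/406 = -85501714551825/203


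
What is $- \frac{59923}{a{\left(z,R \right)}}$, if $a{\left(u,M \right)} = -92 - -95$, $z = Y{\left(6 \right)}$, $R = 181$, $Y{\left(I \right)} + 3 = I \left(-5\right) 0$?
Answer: $- \frac{59923}{3} \approx -19974.0$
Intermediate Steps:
$Y{\left(I \right)} = -3$ ($Y{\left(I \right)} = -3 + I \left(-5\right) 0 = -3 + - 5 I 0 = -3 + 0 = -3$)
$z = -3$
$a{\left(u,M \right)} = 3$ ($a{\left(u,M \right)} = -92 + 95 = 3$)
$- \frac{59923}{a{\left(z,R \right)}} = - \frac{59923}{3}$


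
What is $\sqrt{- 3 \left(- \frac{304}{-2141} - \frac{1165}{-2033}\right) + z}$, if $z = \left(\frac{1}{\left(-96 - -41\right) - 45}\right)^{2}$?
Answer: $\frac{i \sqrt{406383520630091591}}{435265300} \approx 1.4646 i$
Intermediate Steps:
$z = \frac{1}{10000}$ ($z = \left(\frac{1}{\left(-96 + 41\right) - 45}\right)^{2} = \left(\frac{1}{-55 - 45}\right)^{2} = \left(\frac{1}{-100}\right)^{2} = \left(- \frac{1}{100}\right)^{2} = \frac{1}{10000} \approx 0.0001$)
$\sqrt{- 3 \left(- \frac{304}{-2141} - \frac{1165}{-2033}\right) + z} = \sqrt{- 3 \left(- \frac{304}{-2141} - \frac{1165}{-2033}\right) + \frac{1}{10000}} = \sqrt{- 3 \left(\left(-304\right) \left(- \frac{1}{2141}\right) - - \frac{1165}{2033}\right) + \frac{1}{10000}} = \sqrt{- 3 \left(\frac{304}{2141} + \frac{1165}{2033}\right) + \frac{1}{10000}} = \sqrt{\left(-3\right) \frac{3112297}{4352653} + \frac{1}{10000}} = \sqrt{- \frac{9336891}{4352653} + \frac{1}{10000}} = \sqrt{- \frac{93364557347}{43526530000}} = \frac{i \sqrt{406383520630091591}}{435265300}$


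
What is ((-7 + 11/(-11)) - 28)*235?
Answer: -8460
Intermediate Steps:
((-7 + 11/(-11)) - 28)*235 = ((-7 + 11*(-1/11)) - 28)*235 = ((-7 - 1) - 28)*235 = (-8 - 28)*235 = -36*235 = -8460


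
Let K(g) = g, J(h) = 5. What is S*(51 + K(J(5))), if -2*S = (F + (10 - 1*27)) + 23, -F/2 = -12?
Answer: -840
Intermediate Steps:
F = 24 (F = -2*(-12) = 24)
S = -15 (S = -((24 + (10 - 1*27)) + 23)/2 = -((24 + (10 - 27)) + 23)/2 = -((24 - 17) + 23)/2 = -(7 + 23)/2 = -1/2*30 = -15)
S*(51 + K(J(5))) = -15*(51 + 5) = -15*56 = -840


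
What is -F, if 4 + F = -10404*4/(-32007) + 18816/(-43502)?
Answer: 726889756/232061419 ≈ 3.1323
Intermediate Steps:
F = -726889756/232061419 (F = -4 + (-10404*4/(-32007) + 18816/(-43502)) = -4 + (-41616*(-1/32007) + 18816*(-1/43502)) = -4 + (13872/10669 - 9408/21751) = -4 + 201355920/232061419 = -726889756/232061419 ≈ -3.1323)
-F = -1*(-726889756/232061419) = 726889756/232061419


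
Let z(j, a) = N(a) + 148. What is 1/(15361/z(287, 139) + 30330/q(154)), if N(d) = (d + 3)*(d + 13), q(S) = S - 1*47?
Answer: 2325324/660775187 ≈ 0.0035191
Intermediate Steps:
q(S) = -47 + S (q(S) = S - 47 = -47 + S)
N(d) = (3 + d)*(13 + d)
z(j, a) = 187 + a**2 + 16*a (z(j, a) = (39 + a**2 + 16*a) + 148 = 187 + a**2 + 16*a)
1/(15361/z(287, 139) + 30330/q(154)) = 1/(15361/(187 + 139**2 + 16*139) + 30330/(-47 + 154)) = 1/(15361/(187 + 19321 + 2224) + 30330/107) = 1/(15361/21732 + 30330*(1/107)) = 1/(15361*(1/21732) + 30330/107) = 1/(15361/21732 + 30330/107) = 1/(660775187/2325324) = 2325324/660775187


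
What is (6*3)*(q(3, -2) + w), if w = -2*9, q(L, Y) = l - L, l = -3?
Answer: -432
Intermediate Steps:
q(L, Y) = -3 - L
w = -18
(6*3)*(q(3, -2) + w) = (6*3)*((-3 - 1*3) - 18) = 18*((-3 - 3) - 18) = 18*(-6 - 18) = 18*(-24) = -432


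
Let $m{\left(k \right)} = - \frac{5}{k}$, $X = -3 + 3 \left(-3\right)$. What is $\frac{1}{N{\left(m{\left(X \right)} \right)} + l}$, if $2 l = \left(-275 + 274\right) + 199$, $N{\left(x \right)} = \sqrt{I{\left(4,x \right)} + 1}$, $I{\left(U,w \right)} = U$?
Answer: $\frac{99}{9796} - \frac{\sqrt{5}}{9796} \approx 0.0098779$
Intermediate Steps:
$X = -12$ ($X = -3 - 9 = -12$)
$N{\left(x \right)} = \sqrt{5}$ ($N{\left(x \right)} = \sqrt{4 + 1} = \sqrt{5}$)
$l = 99$ ($l = \frac{\left(-275 + 274\right) + 199}{2} = \frac{-1 + 199}{2} = \frac{1}{2} \cdot 198 = 99$)
$\frac{1}{N{\left(m{\left(X \right)} \right)} + l} = \frac{1}{\sqrt{5} + 99} = \frac{1}{99 + \sqrt{5}}$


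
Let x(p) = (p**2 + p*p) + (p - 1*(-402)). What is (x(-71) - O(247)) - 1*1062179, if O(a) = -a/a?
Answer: -1051765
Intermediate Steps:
x(p) = 402 + p + 2*p**2 (x(p) = (p**2 + p**2) + (p + 402) = 2*p**2 + (402 + p) = 402 + p + 2*p**2)
O(a) = -1 (O(a) = -1*1 = -1)
(x(-71) - O(247)) - 1*1062179 = ((402 - 71 + 2*(-71)**2) - 1*(-1)) - 1*1062179 = ((402 - 71 + 2*5041) + 1) - 1062179 = ((402 - 71 + 10082) + 1) - 1062179 = (10413 + 1) - 1062179 = 10414 - 1062179 = -1051765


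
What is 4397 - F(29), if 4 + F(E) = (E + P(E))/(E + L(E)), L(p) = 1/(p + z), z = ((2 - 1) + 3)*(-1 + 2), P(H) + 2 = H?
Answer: 2107155/479 ≈ 4399.1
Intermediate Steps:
P(H) = -2 + H
z = 4 (z = (1 + 3)*1 = 4*1 = 4)
L(p) = 1/(4 + p) (L(p) = 1/(p + 4) = 1/(4 + p))
F(E) = -4 + (-2 + 2*E)/(E + 1/(4 + E)) (F(E) = -4 + (E + (-2 + E))/(E + 1/(4 + E)) = -4 + (-2 + 2*E)/(E + 1/(4 + E)))
4397 - F(29) = 4397 - 2*(-2 - (1 + 29)*(4 + 29))/(1 + 29*(4 + 29)) = 4397 - 2*(-2 - 1*30*33)/(1 + 29*33) = 4397 - 2*(-2 - 990)/(1 + 957) = 4397 - 2*(-992)/958 = 4397 - 1*(-992/479) = 4397 + 992/479 = 2107155/479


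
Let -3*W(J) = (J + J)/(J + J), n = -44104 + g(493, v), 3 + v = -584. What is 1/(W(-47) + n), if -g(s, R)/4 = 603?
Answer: -3/139549 ≈ -2.1498e-5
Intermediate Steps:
v = -587 (v = -3 - 584 = -587)
g(s, R) = -2412 (g(s, R) = -4*603 = -2412)
n = -46516 (n = -44104 - 2412 = -46516)
W(J) = -⅓ (W(J) = -(J + J)/(3*(J + J)) = -2*J/(3*(2*J)) = -2*J*1/(2*J)/3 = -⅓*1 = -⅓)
1/(W(-47) + n) = 1/(-⅓ - 46516) = 1/(-139549/3) = -3/139549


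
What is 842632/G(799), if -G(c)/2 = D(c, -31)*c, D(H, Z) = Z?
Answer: 421316/24769 ≈ 17.010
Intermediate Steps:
G(c) = 62*c (G(c) = -(-62)*c = 62*c)
842632/G(799) = 842632/((62*799)) = 842632/49538 = 842632*(1/49538) = 421316/24769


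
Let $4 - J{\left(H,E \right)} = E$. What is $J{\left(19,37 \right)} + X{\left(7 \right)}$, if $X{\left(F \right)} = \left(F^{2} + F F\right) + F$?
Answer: $72$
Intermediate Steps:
$X{\left(F \right)} = F + 2 F^{2}$ ($X{\left(F \right)} = \left(F^{2} + F^{2}\right) + F = 2 F^{2} + F = F + 2 F^{2}$)
$J{\left(H,E \right)} = 4 - E$
$J{\left(19,37 \right)} + X{\left(7 \right)} = \left(4 - 37\right) + 7 \left(1 + 2 \cdot 7\right) = \left(4 - 37\right) + 7 \left(1 + 14\right) = -33 + 7 \cdot 15 = -33 + 105 = 72$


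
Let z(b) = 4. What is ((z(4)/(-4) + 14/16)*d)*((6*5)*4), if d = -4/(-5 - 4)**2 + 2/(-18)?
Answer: 65/27 ≈ 2.4074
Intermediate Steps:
d = -13/81 (d = -4/((-9)**2) + 2*(-1/18) = -4/81 - 1/9 = -13/81 ≈ -0.16049)
((z(4)/(-4) + 14/16)*d)*((6*5)*4) = ((4/(-4) + 14/16)*(-13/81))*((6*5)*4) = ((4*(-1/4) + 14*(1/16))*(-13/81))*(30*4) = ((-1 + 7/8)*(-13/81))*120 = -1/8*(-13/81)*120 = (13/648)*120 = 65/27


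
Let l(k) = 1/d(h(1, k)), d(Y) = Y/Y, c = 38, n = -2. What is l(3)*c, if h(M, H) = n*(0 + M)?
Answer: 38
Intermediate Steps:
h(M, H) = -2*M (h(M, H) = -2*(0 + M) = -2*M)
d(Y) = 1
l(k) = 1 (l(k) = 1/1 = 1)
l(3)*c = 1*38 = 38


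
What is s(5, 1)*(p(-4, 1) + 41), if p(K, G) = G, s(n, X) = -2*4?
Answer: -336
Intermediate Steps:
s(n, X) = -8
s(5, 1)*(p(-4, 1) + 41) = -8*(1 + 41) = -8*42 = -336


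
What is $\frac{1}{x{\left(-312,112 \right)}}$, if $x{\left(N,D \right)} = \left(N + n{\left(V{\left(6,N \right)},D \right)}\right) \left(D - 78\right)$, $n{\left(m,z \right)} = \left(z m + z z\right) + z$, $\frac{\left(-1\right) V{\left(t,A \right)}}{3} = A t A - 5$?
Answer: $- \frac{1}{6671870320} \approx -1.4988 \cdot 10^{-10}$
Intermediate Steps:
$V{\left(t,A \right)} = 15 - 3 t A^{2}$ ($V{\left(t,A \right)} = - 3 \left(A t A - 5\right) = - 3 \left(t A^{2} - 5\right) = - 3 \left(-5 + t A^{2}\right) = 15 - 3 t A^{2}$)
$n{\left(m,z \right)} = z + z^{2} + m z$ ($n{\left(m,z \right)} = \left(m z + z^{2}\right) + z = \left(z^{2} + m z\right) + z = z + z^{2} + m z$)
$x{\left(N,D \right)} = \left(-78 + D\right) \left(N + D \left(16 + D - 18 N^{2}\right)\right)$ ($x{\left(N,D \right)} = \left(N + D \left(1 + \left(15 - 18 N^{2}\right) + D\right)\right) \left(D - 78\right) = \left(N + D \left(1 - \left(-15 + 18 N^{2}\right) + D\right)\right) \left(-78 + D\right) = \left(N + D \left(16 + D - 18 N^{2}\right)\right) \left(-78 + D\right) = \left(-78 + D\right) \left(N + D \left(16 + D - 18 N^{2}\right)\right)$)
$\frac{1}{x{\left(-312,112 \right)}} = \frac{1}{\left(-78\right) \left(-312\right) + 112 \left(-312\right) + 112^{2} \left(16 + 112 - 18 \left(-312\right)^{2}\right) - 8736 \left(16 + 112 - 18 \left(-312\right)^{2}\right)} = \frac{1}{24336 - 34944 + 12544 \left(16 + 112 - 1752192\right) - 8736 \left(16 + 112 - 1752192\right)} = \frac{1}{24336 - 34944 + 12544 \left(-1752064\right) - 8736 \left(-1752064\right)} = \frac{1}{24336 - 34944 - 21977890816 + 15306031104} = \frac{1}{-6671870320} = - \frac{1}{6671870320}$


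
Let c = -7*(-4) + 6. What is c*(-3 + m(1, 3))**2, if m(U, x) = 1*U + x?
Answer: 34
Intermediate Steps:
m(U, x) = U + x
c = 34 (c = 28 + 6 = 34)
c*(-3 + m(1, 3))**2 = 34*(-3 + (1 + 3))**2 = 34*(-3 + 4)**2 = 34*1**2 = 34*1 = 34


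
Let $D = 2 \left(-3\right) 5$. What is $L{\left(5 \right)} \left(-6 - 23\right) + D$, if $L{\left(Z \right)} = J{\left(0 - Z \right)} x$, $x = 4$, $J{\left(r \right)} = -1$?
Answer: $86$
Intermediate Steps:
$D = -30$ ($D = \left(-6\right) 5 = -30$)
$L{\left(Z \right)} = -4$ ($L{\left(Z \right)} = \left(-1\right) 4 = -4$)
$L{\left(5 \right)} \left(-6 - 23\right) + D = - 4 \left(-6 - 23\right) - 30 = \left(-4\right) \left(-29\right) - 30 = 116 - 30 = 86$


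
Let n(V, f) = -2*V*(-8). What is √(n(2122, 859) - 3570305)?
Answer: I*√3536353 ≈ 1880.5*I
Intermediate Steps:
n(V, f) = 16*V
√(n(2122, 859) - 3570305) = √(16*2122 - 3570305) = √(33952 - 3570305) = √(-3536353) = I*√3536353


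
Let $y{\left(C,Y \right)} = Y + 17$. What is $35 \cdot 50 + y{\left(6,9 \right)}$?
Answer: $1776$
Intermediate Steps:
$y{\left(C,Y \right)} = 17 + Y$
$35 \cdot 50 + y{\left(6,9 \right)} = 35 \cdot 50 + \left(17 + 9\right) = 1750 + 26 = 1776$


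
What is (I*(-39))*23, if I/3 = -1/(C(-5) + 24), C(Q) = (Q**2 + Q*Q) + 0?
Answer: 2691/74 ≈ 36.365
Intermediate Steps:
C(Q) = 2*Q**2 (C(Q) = (Q**2 + Q**2) + 0 = 2*Q**2 + 0 = 2*Q**2)
I = -3/74 (I = 3*(-1/(2*(-5)**2 + 24)) = 3*(-1/(2*25 + 24)) = 3*(-1/(50 + 24)) = 3*(-1/74) = -3/74 ≈ -0.040541)
(I*(-39))*23 = -3/74*(-39)*23 = (117/74)*23 = 2691/74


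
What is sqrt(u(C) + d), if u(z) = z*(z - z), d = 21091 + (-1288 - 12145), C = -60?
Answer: sqrt(7658) ≈ 87.510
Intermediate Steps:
d = 7658 (d = 21091 - 13433 = 7658)
u(z) = 0 (u(z) = z*0 = 0)
sqrt(u(C) + d) = sqrt(0 + 7658) = sqrt(7658)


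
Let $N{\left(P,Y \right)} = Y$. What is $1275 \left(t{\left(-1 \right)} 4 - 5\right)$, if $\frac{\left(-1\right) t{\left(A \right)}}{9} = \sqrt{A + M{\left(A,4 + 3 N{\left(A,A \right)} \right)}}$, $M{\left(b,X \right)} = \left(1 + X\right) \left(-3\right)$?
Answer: $-6375 - 45900 i \sqrt{7} \approx -6375.0 - 1.2144 \cdot 10^{5} i$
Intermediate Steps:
$M{\left(b,X \right)} = -3 - 3 X$
$t{\left(A \right)} = - 9 \sqrt{-15 - 8 A}$ ($t{\left(A \right)} = - 9 \sqrt{A - \left(3 + 3 \left(4 + 3 A\right)\right)} = - 9 \sqrt{A - \left(15 + 9 A\right)} = - 9 \sqrt{-15 - 8 A}$)
$1275 \left(t{\left(-1 \right)} 4 - 5\right) = 1275 \left(- 9 \sqrt{-15 - -8} \cdot 4 - 5\right) = 1275 \left(- 9 \sqrt{-15 + 8} \cdot 4 - 5\right) = 1275 \left(- 9 \sqrt{-7} \cdot 4 - 5\right) = 1275 \left(- 9 i \sqrt{7} \cdot 4 - 5\right) = 1275 \left(- 36 i \sqrt{7} - 5\right) = 1275 \left(-5 - 36 i \sqrt{7}\right) = -6375 - 45900 i \sqrt{7}$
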